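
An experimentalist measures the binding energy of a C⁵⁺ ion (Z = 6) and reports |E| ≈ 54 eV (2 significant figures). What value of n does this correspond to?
n = 3

The exact energy levels follow E_n = -13.6057 Z² / n² eV with Z = 6.

The measured value (-54 eV) is reported to only 2 significant figures, so we must test candidate n values and see which one matches to that precision.

Candidate energies:
  n = 1:  E = -13.6057 × 6² / 1² = -489.80520 eV
  n = 2:  E = -13.6057 × 6² / 2² = -122.45130 eV
  n = 3:  E = -13.6057 × 6² / 3² = -54.42280 eV  ← matches
  n = 4:  E = -13.6057 × 6² / 4² = -30.61283 eV
  n = 5:  E = -13.6057 × 6² / 5² = -19.59221 eV

Checking against the measurement of -54 eV (2 sig figs), only n = 3 agrees:
E_3 = -54.42280 eV, which rounds to -54 eV ✓

Therefore n = 3.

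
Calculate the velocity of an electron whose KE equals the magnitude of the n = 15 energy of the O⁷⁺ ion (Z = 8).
1.17e+06 m/s (or 0.3892% of c)

The binding energy at n = 15 for O⁷⁺ is:
E_15 = -13.6057 × 8²/15² = -3.870066 eV
|E_15| = 3.870066 eV

Convert to Joules:
KE = 3.870066 eV × (1.602177 × 10⁻¹⁹ J/eV) = 6.2005e-19 J

Using KE = ½mv²:
v = √(2·KE/m_e)
v = √(2 × 6.2005e-19 J / 9.10938 × 10⁻³¹ kg)
v = 1.17e+06 m/s

This is approximately 0.3892% the speed of light.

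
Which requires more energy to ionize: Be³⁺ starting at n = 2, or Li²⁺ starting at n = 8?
Be³⁺ at n = 2 (E = -54.42 eV)

Using E_n = -13.6057 Z² / n² eV:

Be³⁺ (Z = 4) at n = 2:
E = -13.6057 × 4² / 2² = -13.6057 × 16 / 4 = -54.42280 eV

Li²⁺ (Z = 3) at n = 8:
E = -13.6057 × 3² / 8² = -13.6057 × 9 / 64 = -1.91330 eV

Since -54.42280 eV < -1.91330 eV,
Be³⁺ at n = 2 is more tightly bound (requires more energy to ionize).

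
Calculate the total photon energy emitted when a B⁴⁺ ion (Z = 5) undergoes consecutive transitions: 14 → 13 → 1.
338.4071 eV

The energy levels of B⁴⁺ are E_n = -13.6057 × 5² / n² eV.

First transition (14 → 13):
ΔE₁ = |E_13 - E_14|
ΔE₁ = |-2.0126775148 - (-1.7354209184)| = 0.2772566 eV

Second transition (13 → 1):
ΔE₂ = |E_1 - E_13|
ΔE₂ = |-340.1425000000 - (-2.0126775148)| = 338.1298225 eV

Total energy released:
E_total = ΔE₁ + ΔE₂ = 0.2772566 + 338.1298225 = 338.4071 eV

Note: This equals the direct transition 14 → 1: 338.4071 eV ✓
Energy is conserved regardless of the path taken.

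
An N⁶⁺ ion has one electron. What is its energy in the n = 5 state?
-26.66717 eV

For hydrogen-like ions, the energy levels scale with Z²:
E_n = -13.6057 Z² / n² eV

For N⁶⁺ (Z = 7) at n = 5:
E_5 = -13.6057 × 7² / 5²
E_5 = -13.6057 × 49 / 25
E_5 = -666.6793 / 25
E_5 = -26.66717 eV

The energy is 49 times more negative than hydrogen at the same n due to the stronger nuclear charge.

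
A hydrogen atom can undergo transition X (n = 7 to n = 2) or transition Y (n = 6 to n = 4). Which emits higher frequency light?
7 → 2

Calculate the energy for each transition:

Transition 7 → 2:
ΔE₁ = |E_2 - E_7| = |-13.6057/2² - (-13.6057/7²)|
ΔE₁ = |-3.40142500 - (-0.27766735)| = 3.12376 eV

Transition 6 → 4:
ΔE₂ = |E_4 - E_6| = |-13.6057/4² - (-13.6057/6²)|
ΔE₂ = |-0.85035625 - (-0.37793611)| = 0.47242 eV

Since 3.12376 eV > 0.47242 eV, the transition 7 → 2 emits the more energetic photon.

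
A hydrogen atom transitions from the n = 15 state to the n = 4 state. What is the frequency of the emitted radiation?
1.91e+14 Hz

First, find the transition energy:
E_15 = -13.6057 / 15² = -0.0604698 eV
E_4 = -13.6057 / 4² = -0.8503563 eV
|ΔE| = |E_4 - E_15| = 0.7898865 eV

Convert to Joules: E = 0.7898865 eV × (1.602177 × 10⁻¹⁹ J/eV) = 1.2655e-19 J

Using E = hf:
f = E/h = 1.2655e-19 J / (6.62607 × 10⁻³⁴ J·s)
f = 1.91e+14 Hz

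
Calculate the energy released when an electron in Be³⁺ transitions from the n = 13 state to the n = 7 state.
3.1546 eV

The energy levels are E_n = -13.6057 Z² eV / n².

Energy at n = 13: E_13 = -13.6057 × 4² / 13² = -1.2881136 eV
Energy at n = 7: E_7 = -13.6057 × 4² / 7² = -4.4426776 eV

For emission (electron falling to lower state), the photon energy is:
E_photon = E_13 - E_7 = |-1.2881136 - (-4.4426776)|
E_photon = 3.1546 eV

This energy is carried away by the emitted photon.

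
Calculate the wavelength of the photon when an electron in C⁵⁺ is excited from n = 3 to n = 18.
23.4325 nm

First, find the transition energy using E_n = -13.6057 Z² / n² eV:
E_3 = -13.6057 × 6² / 3² = -54.422800 eV
E_18 = -13.6057 × 6² / 18² = -1.511744 eV

Photon energy: |ΔE| = |E_18 - E_3| = 52.911056 eV

Convert to wavelength using E = hc/λ with hc = 1239.84 eV·nm:
λ = hc/E = 1239.84 eV·nm / 52.911056 eV
λ = 23.4325 nm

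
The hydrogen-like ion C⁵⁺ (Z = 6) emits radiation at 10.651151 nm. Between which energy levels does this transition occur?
n = 9 → n = 2

First, find the photon energy from the wavelength (hc = 1239.84 eV·nm):
E = hc/λ = 1239.84 eV·nm / 10.651151 nm = 116.40432 eV

The energy levels of C⁵⁺ satisfy E_n = -13.6057 × 6² / n² eV, so an emission n_i → n_f releases
ΔE = 13.6057 × 6² × (1/n_f² − 1/n_i²) eV.

Setting ΔE equal to the photon energy:
1/n_f² − 1/n_i² = 116.40432 / (13.6057 × 6²) = 0.23765432

Since 1/n_i² must be positive, we need 1/n_f² > 0.23765432, i.e. n_f ≤ 2. For each allowed n_f, solve n_i = (1/n_f² − 0.23765432)^(−1/2) and check whether it is a whole number:
  n_f = 1: 1/n_i² = 1.00000000 − 0.23765432 = 0.76234568 → n_i = 1.145  (not an integer) ✗
  n_f = 2: 1/n_i² = 0.25000000 − 0.23765432 = 0.01234568 → n_i = 9.000  → integer, n_i = 9 ✓

Only n_f = 2 gives an integer upper level, n_i = 9.

The transition is from n = 9 to n = 2 (emission).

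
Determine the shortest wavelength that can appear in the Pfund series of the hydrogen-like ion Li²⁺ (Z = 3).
253.1292 nm

The series limit corresponds to the transition from n = ∞ to n = 5.
This is the highest energy (shortest wavelength) transition in the Pfund series.

E_∞ = 0 eV
E_5 = -13.6057 × 3² / 5² = -4.89805200 eV

Energy at series limit:
ΔE = E_∞ - E_5 = 0 - (-4.89805200) = 4.89805200 eV
λ = hc/E = 1239.84 eV·nm / 4.89805200 eV = 253.1292 nm

This energy equals the ionization energy from the n = 5 state of Li²⁺.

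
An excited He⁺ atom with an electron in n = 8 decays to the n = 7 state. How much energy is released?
0.26 eV

The energy levels are E_n = -13.6057 Z² eV / n².

Energy at n = 8: E_8 = -13.6057 × 2² / 8² = -0.85036 eV
Energy at n = 7: E_7 = -13.6057 × 2² / 7² = -1.11067 eV

For emission (electron falling to lower state), the photon energy is:
E_photon = E_8 - E_7 = |-0.85036 - (-1.11067)|
E_photon = 0.26 eV

This energy is carried away by the emitted photon.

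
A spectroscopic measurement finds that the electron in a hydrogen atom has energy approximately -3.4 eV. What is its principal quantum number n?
n = 2

The exact energy levels follow E_n = -13.6057 eV / n².

The measured value (-3.4 eV) is reported to only 2 significant figures, so we must test candidate n values and see which one matches to that precision.

Candidate energies:
  n = 1:  E = -13.6057/1² = -13.60570 eV
  n = 2:  E = -13.6057/2² = -3.40143 eV  ← matches
  n = 3:  E = -13.6057/3² = -1.51174 eV
  n = 4:  E = -13.6057/4² = -0.85036 eV

Checking against the measurement of -3.4 eV (2 sig figs), only n = 2 agrees:
E_2 = -3.40143 eV, which rounds to -3.4 eV ✓

Therefore n = 2.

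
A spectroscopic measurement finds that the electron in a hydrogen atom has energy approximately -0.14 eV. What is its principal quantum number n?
n = 10

The exact energy levels follow E_n = -13.6057 eV / n².

The measured value (-0.14 eV) is reported to only 2 significant figures, so we must test candidate n values and see which one matches to that precision.

Candidate energies:
  n = 8:  E = -13.6057/8² = -0.21259 eV
  n = 9:  E = -13.6057/9² = -0.16797 eV
  n = 10:  E = -13.6057/10² = -0.13606 eV  ← matches
  n = 11:  E = -13.6057/11² = -0.11244 eV
  n = 12:  E = -13.6057/12² = -0.09448 eV

Checking against the measurement of -0.14 eV (2 sig figs), only n = 10 agrees:
E_10 = -0.13606 eV, which rounds to -0.14 eV ✓

Therefore n = 10.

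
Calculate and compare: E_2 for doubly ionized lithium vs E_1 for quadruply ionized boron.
B⁴⁺ at n = 1 (E = -340.143 eV)

Using E_n = -13.6057 Z² / n² eV:

Li²⁺ (Z = 3) at n = 2:
E = -13.6057 × 3² / 2² = -13.6057 × 9 / 4 = -30.612825 eV

B⁴⁺ (Z = 5) at n = 1:
E = -13.6057 × 5² / 1² = -13.6057 × 25 / 1 = -340.142500 eV

Since -340.142500 eV < -30.612825 eV,
B⁴⁺ at n = 1 is more tightly bound (requires more energy to ionize).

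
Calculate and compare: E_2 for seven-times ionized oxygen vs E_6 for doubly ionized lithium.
O⁷⁺ at n = 2 (E = -217.691 eV)

Using E_n = -13.6057 Z² / n² eV:

O⁷⁺ (Z = 8) at n = 2:
E = -13.6057 × 8² / 2² = -13.6057 × 64 / 4 = -217.691200 eV

Li²⁺ (Z = 3) at n = 6:
E = -13.6057 × 3² / 6² = -13.6057 × 9 / 36 = -3.401425 eV

Since -217.691200 eV < -3.401425 eV,
O⁷⁺ at n = 2 is more tightly bound (requires more energy to ionize).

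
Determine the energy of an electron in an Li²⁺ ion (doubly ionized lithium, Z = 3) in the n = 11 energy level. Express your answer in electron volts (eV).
-1.012 eV

The energy levels of a hydrogen-like atom are given by:
E_n = -13.6057 Z² / n² eV  (with Z = 3 for Li²⁺)

For n = 11:
E_11 = -13.6057 × 3² / 11²
E_11 = -13.6057 × 9 / 121
E_11 = -1.012 eV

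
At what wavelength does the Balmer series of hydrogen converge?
364.5061 nm

The series limit corresponds to the transition from n = ∞ to n = 2.
This is the highest energy (shortest wavelength) transition in the Balmer series.

E_∞ = 0 eV
E_2 = -13.6057 / 2² = -3.40142500 eV

Energy at series limit:
ΔE = E_∞ - E_2 = 0 - (-3.40142500) = 3.40142500 eV
λ = hc/E = 1239.84 eV·nm / 3.40142500 eV = 364.5061 nm

This energy equals the ionization energy from the n = 2 state of hydrogen.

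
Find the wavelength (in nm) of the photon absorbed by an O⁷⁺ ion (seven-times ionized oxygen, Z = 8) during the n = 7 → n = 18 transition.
82.200257 nm

First, find the transition energy using E_n = -13.6057 Z² / n² eV:
E_7 = -13.6057 × 8² / 7² = -17.77071020 eV
E_18 = -13.6057 × 8² / 18² = -2.68754568 eV

Photon energy: |ΔE| = |E_18 - E_7| = 15.08316452 eV

Convert to wavelength using E = hc/λ with hc = 1239.84 eV·nm:
λ = hc/E = 1239.84 eV·nm / 15.08316452 eV
λ = 82.200257 nm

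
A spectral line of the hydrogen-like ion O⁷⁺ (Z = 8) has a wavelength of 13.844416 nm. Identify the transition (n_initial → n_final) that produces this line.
n = 11 → n = 3

First, find the photon energy from the wavelength (hc = 1239.84 eV·nm):
E = hc/λ = 1239.84 eV·nm / 13.844416 nm = 89.555240 eV

The energy levels of O⁷⁺ satisfy E_n = -13.6057 × 8² / n² eV, so an emission n_i → n_f releases
ΔE = 13.6057 × 8² × (1/n_f² − 1/n_i²) eV.

Setting ΔE equal to the photon energy:
1/n_f² − 1/n_i² = 89.555240 / (13.6057 × 8²) = 0.10284665

Since 1/n_i² must be positive, we need 1/n_f² > 0.10284665, i.e. n_f ≤ 3. For each allowed n_f, solve n_i = (1/n_f² − 0.10284665)^(−1/2) and check whether it is a whole number:
  n_f = 1: 1/n_i² = 1.00000000 − 0.10284665 = 0.89715335 → n_i = 1.056  (not an integer) ✗
  n_f = 2: 1/n_i² = 0.25000000 − 0.10284665 = 0.14715335 → n_i = 2.607  (not an integer) ✗
  n_f = 3: 1/n_i² = 0.11111111 − 0.10284665 = 0.00826446 → n_i = 11.000  → integer, n_i = 11 ✓

Only n_f = 3 gives an integer upper level, n_i = 11.

The transition is from n = 11 to n = 3 (emission).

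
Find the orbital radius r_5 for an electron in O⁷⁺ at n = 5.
0.1654 nm (or 1.6537 Å)

The Bohr radius formula is:
r_n = n² a₀ / Z

where a₀ = 0.0529177 nm is the Bohr radius.

For O⁷⁺ (Z = 8) at n = 5:
r_5 = 5² × 0.0529177 nm / 8
r_5 = 25 × 0.0529177 nm / 8
r_5 = 1.32294 nm / 8
r_5 = 0.1654 nm

The electron orbits at approximately 0.1654 nm from the nucleus.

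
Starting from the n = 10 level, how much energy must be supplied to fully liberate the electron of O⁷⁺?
8.70765 eV

The ionization energy is the energy needed to remove the electron completely (n → ∞).

For a hydrogen-like ion with Z = 8, E_n = -13.6057 Z² / n² eV.

At n = 10: E_10 = -13.6057 × 8² / 10² = -8.70764800 eV
At n = ∞: E_∞ = 0 eV

Ionization energy = E_∞ - E_10 = 0 - (-8.70764800) = 8.70764800 eV
Ionization energy ≈ 8.70765 eV

This is also called the binding energy of the electron in state n = 10.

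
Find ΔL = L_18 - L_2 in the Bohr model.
1.687e-33 J·s (or 16ℏ)

In the Bohr model, L_n = nℏ where ℏ = 1.05457e-34 J·s.

L_18 = 18ℏ = 1.89823e-33 J·s
L_2 = 2ℏ = 2.10914e-34 J·s

ΔL = L_18 - L_2 = (18 - 2)ℏ = 16ℏ
ΔL = 16 × 1.05457e-34 J·s = 1.687e-33 J·s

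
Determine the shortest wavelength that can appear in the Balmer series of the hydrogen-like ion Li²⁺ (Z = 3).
40.501 nm

The series limit corresponds to the transition from n = ∞ to n = 2.
This is the highest energy (shortest wavelength) transition in the Balmer series.

E_∞ = 0 eV
E_2 = -13.6057 × 3² / 2² = -30.61283 eV

Energy at series limit:
ΔE = E_∞ - E_2 = 0 - (-30.61283) = 30.61283 eV
λ = hc/E = 1239.84 eV·nm / 30.61283 eV = 40.501 nm

This energy equals the ionization energy from the n = 2 state of Li²⁺.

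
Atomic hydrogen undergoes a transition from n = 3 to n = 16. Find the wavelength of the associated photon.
850.022212 nm

First, find the transition energy using E_n = -13.6057 / n² eV:
E_3 = -13.6057 / 3² = -1.5117444444 eV
E_16 = -13.6057 / 16² = -0.0531472656 eV

Photon energy: |ΔE| = |E_16 - E_3| = 1.4585971788 eV

Convert to wavelength using E = hc/λ with hc = 1239.84 eV·nm:
λ = hc/E = 1239.84 eV·nm / 1.4585971788 eV
λ = 850.022212 nm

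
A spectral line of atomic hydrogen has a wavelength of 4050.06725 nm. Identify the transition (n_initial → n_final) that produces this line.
n = 5 → n = 4

First, find the photon energy from the wavelength (hc = 1239.84 eV·nm):
E = hc/λ = 1239.84 eV·nm / 4050.06725 nm = 0.30612825 eV

The energy levels of hydrogen satisfy E_n = -13.6057 / n² eV, so an emission n_i → n_f releases
ΔE = 13.6057 × (1/n_f² − 1/n_i²) eV.

Setting ΔE equal to the photon energy:
1/n_f² − 1/n_i² = 0.30612825 / 13.6057 = 0.022500000

Since 1/n_i² must be positive, we need 1/n_f² > 0.022500000, i.e. n_f ≤ 6. For each allowed n_f, solve n_i = (1/n_f² − 0.022500000)^(−1/2) and check whether it is a whole number:
  n_f = 1: 1/n_i² = 1.000000000 − 0.022500000 = 0.977500000 → n_i = 1.011  (not an integer) ✗
  n_f = 2: 1/n_i² = 0.250000000 − 0.022500000 = 0.227500000 → n_i = 2.097  (not an integer) ✗
  n_f = 3: 1/n_i² = 0.111111111 − 0.022500000 = 0.088611111 → n_i = 3.359  (not an integer) ✗
  n_f = 4: 1/n_i² = 0.062500000 − 0.022500000 = 0.040000000 → n_i = 5.000  → integer, n_i = 5 ✓
  n_f = 5: 1/n_i² = 0.040000000 − 0.022500000 = 0.017500000 → n_i = 7.559  (not an integer) ✗
  n_f = 6: 1/n_i² = 0.027777778 − 0.022500000 = 0.005277778 → n_i = 13.765  (not an integer) ✗

Only n_f = 4 gives an integer upper level, n_i = 5.

The transition is from n = 5 to n = 4 (emission).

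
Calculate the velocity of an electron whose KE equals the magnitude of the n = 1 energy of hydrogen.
2.18769e+06 m/s (or 0.72974% of c)

The binding energy at n = 1 for hydrogen is:
E_1 = -13.6057/1² = -13.6057000 eV
|E_1| = 13.6057000 eV

Convert to Joules:
KE = 13.6057000 eV × (1.602177 × 10⁻¹⁹ J/eV) = 2.1798740e-18 J

Using KE = ½mv²:
v = √(2·KE/m_e)
v = √(2 × 2.1798740e-18 J / 9.10938 × 10⁻³¹ kg)
v = 2.18769e+06 m/s

This is approximately 0.72974% the speed of light.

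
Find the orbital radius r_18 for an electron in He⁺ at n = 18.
8.5727 nm (or 85.7267 Å)

The Bohr radius formula is:
r_n = n² a₀ / Z

where a₀ = 0.0529177 nm is the Bohr radius.

For He⁺ (Z = 2) at n = 18:
r_18 = 18² × 0.0529177 nm / 2
r_18 = 324 × 0.0529177 nm / 2
r_18 = 17.14533 nm / 2
r_18 = 8.5727 nm

The electron orbits at approximately 8.5727 nm from the nucleus.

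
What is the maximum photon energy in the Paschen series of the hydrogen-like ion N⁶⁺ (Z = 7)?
74.075 eV

The series limit corresponds to the transition from n = ∞ to n = 3.
This is the highest energy (shortest wavelength) transition in the Paschen series.

E_∞ = 0 eV
E_3 = -13.6057 × 7² / 3² = -74.075 eV

Energy at series limit:
ΔE = E_∞ - E_3 = 0 - (-74.075) = 74.075 eV

This energy equals the ionization energy from the n = 3 state of N⁶⁺.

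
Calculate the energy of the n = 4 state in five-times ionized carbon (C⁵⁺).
-30.6128 eV

For hydrogen-like ions, the energy levels scale with Z²:
E_n = -13.6057 Z² / n² eV

For C⁵⁺ (Z = 6) at n = 4:
E_4 = -13.6057 × 6² / 4²
E_4 = -13.6057 × 36 / 16
E_4 = -489.8052 / 16
E_4 = -30.6128 eV

The energy is 36 times more negative than hydrogen at the same n due to the stronger nuclear charge.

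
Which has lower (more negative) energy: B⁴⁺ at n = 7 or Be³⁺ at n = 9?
B⁴⁺ at n = 7 (E = -6.941684 eV)

Using E_n = -13.6057 Z² / n² eV:

B⁴⁺ (Z = 5) at n = 7:
E = -13.6057 × 5² / 7² = -13.6057 × 25 / 49 = -6.941683673 eV

Be³⁺ (Z = 4) at n = 9:
E = -13.6057 × 4² / 9² = -13.6057 × 16 / 81 = -2.687545679 eV

Since -6.941683673 eV < -2.687545679 eV,
B⁴⁺ at n = 7 is more tightly bound (requires more energy to ionize).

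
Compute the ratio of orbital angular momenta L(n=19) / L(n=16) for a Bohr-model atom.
1.188

In the Bohr model, L_n = nℏ, so the ratio is purely the ratio of quantum numbers:

L_19/L_16 = 19ℏ / 16ℏ = 19/16 = 1.188

The angular momentum scales linearly with n.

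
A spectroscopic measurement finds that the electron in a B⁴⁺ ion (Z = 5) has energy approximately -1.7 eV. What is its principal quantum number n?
n = 14

The exact energy levels follow E_n = -13.6057 Z² / n² eV with Z = 5.

The measured value (-1.7 eV) is reported to only 2 significant figures, so we must test candidate n values and see which one matches to that precision.

Candidate energies:
  n = 12:  E = -13.6057 × 5² / 12² = -2.362101 eV
  n = 13:  E = -13.6057 × 5² / 13² = -2.012678 eV
  n = 14:  E = -13.6057 × 5² / 14² = -1.735421 eV  ← matches
  n = 15:  E = -13.6057 × 5² / 15² = -1.511744 eV
  n = 16:  E = -13.6057 × 5² / 16² = -1.328682 eV

Checking against the measurement of -1.7 eV (2 sig figs), only n = 14 agrees:
E_14 = -1.735421 eV, which rounds to -1.7 eV ✓

Therefore n = 14.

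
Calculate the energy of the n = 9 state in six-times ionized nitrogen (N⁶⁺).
-8.230609 eV

For hydrogen-like ions, the energy levels scale with Z²:
E_n = -13.6057 Z² / n² eV

For N⁶⁺ (Z = 7) at n = 9:
E_9 = -13.6057 × 7² / 9²
E_9 = -13.6057 × 49 / 81
E_9 = -666.6793 / 81
E_9 = -8.230609 eV

The energy is 49 times more negative than hydrogen at the same n due to the stronger nuclear charge.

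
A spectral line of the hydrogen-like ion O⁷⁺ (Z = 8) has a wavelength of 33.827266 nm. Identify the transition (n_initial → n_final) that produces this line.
n = 7 → n = 4

First, find the photon energy from the wavelength (hc = 1239.84 eV·nm):
E = hc/λ = 1239.84 eV·nm / 33.827266 nm = 36.652090 eV

The energy levels of O⁷⁺ satisfy E_n = -13.6057 × 8² / n² eV, so an emission n_i → n_f releases
ΔE = 13.6057 × 8² × (1/n_f² − 1/n_i²) eV.

Setting ΔE equal to the photon energy:
1/n_f² − 1/n_i² = 36.652090 / (13.6057 × 8²) = 0.042091837

Since 1/n_i² must be positive, we need 1/n_f² > 0.042091837, i.e. n_f ≤ 4. For each allowed n_f, solve n_i = (1/n_f² − 0.042091837)^(−1/2) and check whether it is a whole number:
  n_f = 1: 1/n_i² = 1.000000000 − 0.042091837 = 0.957908163 → n_i = 1.022  (not an integer) ✗
  n_f = 2: 1/n_i² = 0.250000000 − 0.042091837 = 0.207908163 → n_i = 2.193  (not an integer) ✗
  n_f = 3: 1/n_i² = 0.111111111 − 0.042091837 = 0.069019274 → n_i = 3.806  (not an integer) ✗
  n_f = 4: 1/n_i² = 0.062500000 − 0.042091837 = 0.020408163 → n_i = 7.000  → integer, n_i = 7 ✓

Only n_f = 4 gives an integer upper level, n_i = 7.

The transition is from n = 7 to n = 4 (emission).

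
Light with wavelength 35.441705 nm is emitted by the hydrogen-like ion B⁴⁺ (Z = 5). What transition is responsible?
n = 11 → n = 3

First, find the photon energy from the wavelength (hc = 1239.84 eV·nm):
E = hc/λ = 1239.84 eV·nm / 35.441705 nm = 34.982516 eV

The energy levels of B⁴⁺ satisfy E_n = -13.6057 × 5² / n² eV, so an emission n_i → n_f releases
ΔE = 13.6057 × 5² × (1/n_f² − 1/n_i²) eV.

Setting ΔE equal to the photon energy:
1/n_f² − 1/n_i² = 34.982516 / (13.6057 × 5²) = 0.10284665

Since 1/n_i² must be positive, we need 1/n_f² > 0.10284665, i.e. n_f ≤ 3. For each allowed n_f, solve n_i = (1/n_f² − 0.10284665)^(−1/2) and check whether it is a whole number:
  n_f = 1: 1/n_i² = 1.00000000 − 0.10284665 = 0.89715335 → n_i = 1.056  (not an integer) ✗
  n_f = 2: 1/n_i² = 0.25000000 − 0.10284665 = 0.14715335 → n_i = 2.607  (not an integer) ✗
  n_f = 3: 1/n_i² = 0.11111111 − 0.10284665 = 0.00826446 → n_i = 11.000  → integer, n_i = 11 ✓

Only n_f = 3 gives an integer upper level, n_i = 11.

The transition is from n = 11 to n = 3 (emission).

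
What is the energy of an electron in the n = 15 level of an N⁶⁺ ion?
-2.963019 eV

For hydrogen-like ions, the energy levels scale with Z²:
E_n = -13.6057 Z² / n² eV

For N⁶⁺ (Z = 7) at n = 15:
E_15 = -13.6057 × 7² / 15²
E_15 = -13.6057 × 49 / 225
E_15 = -666.6793 / 225
E_15 = -2.963019 eV

The energy is 49 times more negative than hydrogen at the same n due to the stronger nuclear charge.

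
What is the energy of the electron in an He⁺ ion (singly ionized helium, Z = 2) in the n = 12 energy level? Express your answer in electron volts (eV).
-0.37794 eV

The energy levels of a hydrogen-like atom are given by:
E_n = -13.6057 Z² / n² eV  (with Z = 2 for He⁺)

For n = 12:
E_12 = -13.6057 × 2² / 12²
E_12 = -13.6057 × 4 / 144
E_12 = -0.37794 eV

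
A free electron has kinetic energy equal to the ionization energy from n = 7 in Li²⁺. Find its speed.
9.3758e+05 m/s (or 0.3127% of c)

The binding energy at n = 7 for Li²⁺ is:
E_7 = -13.6057 × 3²/7² = -2.4990061 eV
|E_7| = 2.4990061 eV

Convert to Joules:
KE = 2.4990061 eV × (1.602177 × 10⁻¹⁹ J/eV) = 4.003850e-19 J

Using KE = ½mv²:
v = √(2·KE/m_e)
v = √(2 × 4.003850e-19 J / 9.10938 × 10⁻³¹ kg)
v = 9.3758e+05 m/s

This is approximately 0.3127% the speed of light.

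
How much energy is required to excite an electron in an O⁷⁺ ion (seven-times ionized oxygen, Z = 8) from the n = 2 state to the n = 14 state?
213.248522 eV

The energy levels of a hydrogen-like atom are E_n = -13.6057 Z² eV / n².

Energy at n = 2: E_2 = -13.6057 × 8² / 2² = -217.691200000 eV
Energy at n = 14: E_14 = -13.6057 × 8² / 14² = -4.442677551 eV

The excitation energy is the difference:
ΔE = E_14 - E_2
ΔE = -4.442677551 - (-217.691200000)
ΔE = 213.248522 eV

Since this is positive, energy must be absorbed (photon absorption).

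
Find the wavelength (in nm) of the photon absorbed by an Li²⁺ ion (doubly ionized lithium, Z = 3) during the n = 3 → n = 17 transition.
94.0556 nm

First, find the transition energy using E_n = -13.6057 Z² / n² eV:
E_3 = -13.6057 × 3² / 3² = -13.605700 eV
E_17 = -13.6057 × 3² / 17² = -0.423707 eV

Photon energy: |ΔE| = |E_17 - E_3| = 13.181993 eV

Convert to wavelength using E = hc/λ with hc = 1239.84 eV·nm:
λ = hc/E = 1239.84 eV·nm / 13.181993 eV
λ = 94.0556 nm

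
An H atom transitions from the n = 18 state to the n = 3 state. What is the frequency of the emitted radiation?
3.55e+14 Hz

First, find the transition energy:
E_18 = -13.6057 / 18² = -0.0419929 eV
E_3 = -13.6057 / 3² = -1.5117444 eV
|ΔE| = |E_3 - E_18| = 1.4697515 eV

Convert to Joules: E = 1.4697515 eV × (1.602177 × 10⁻¹⁹ J/eV) = 2.3548e-19 J

Using E = hf:
f = E/h = 2.3548e-19 J / (6.62607 × 10⁻³⁴ J·s)
f = 3.55e+14 Hz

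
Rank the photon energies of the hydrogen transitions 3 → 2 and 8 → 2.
8 → 2

Calculate the energy for each transition:

Transition 3 → 2:
ΔE₁ = |E_2 - E_3| = |-13.6057/2² - (-13.6057/3²)|
ΔE₁ = |-3.401425000000 - (-1.511744444444)| = 1.889680556 eV

Transition 8 → 2:
ΔE₂ = |E_2 - E_8| = |-13.6057/2² - (-13.6057/8²)|
ΔE₂ = |-3.401425000000 - (-0.212589062500)| = 3.188835938 eV

Since 3.188835938 eV > 1.889680556 eV, the transition 8 → 2 emits the more energetic photon.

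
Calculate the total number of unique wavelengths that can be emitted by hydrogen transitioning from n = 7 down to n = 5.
3

The electron can occupy levels n = 5, 6, ..., 7 during de-excitation — that is m = 7 - 5 + 1 = 3 distinct levels.

The number of distinct spectral lines equals the number of ways to choose 2 of these m levels (each pair gives one possible emission transition):

Number of lines = m(m-1)/2 = 3×2/2 = 3

These correspond to all possible transitions between the 3 levels:
7 → 6, 7 → 5, 6 → 5

Each transition produces a photon with a unique energy (and thus wavelength). This count does not depend on Z.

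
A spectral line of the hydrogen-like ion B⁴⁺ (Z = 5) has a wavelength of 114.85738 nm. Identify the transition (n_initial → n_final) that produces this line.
n = 11 → n = 5

First, find the photon energy from the wavelength (hc = 1239.84 eV·nm):
E = hc/λ = 1239.84 eV·nm / 114.85738 nm = 10.794605 eV

The energy levels of B⁴⁺ satisfy E_n = -13.6057 × 5² / n² eV, so an emission n_i → n_f releases
ΔE = 13.6057 × 5² × (1/n_f² − 1/n_i²) eV.

Setting ΔE equal to the photon energy:
1/n_f² − 1/n_i² = 10.794605 / (13.6057 × 5²) = 0.031735537

Since 1/n_i² must be positive, we need 1/n_f² > 0.031735537, i.e. n_f ≤ 5. For each allowed n_f, solve n_i = (1/n_f² − 0.031735537)^(−1/2) and check whether it is a whole number:
  n_f = 1: 1/n_i² = 1.000000000 − 0.031735537 = 0.968264463 → n_i = 1.016  (not an integer) ✗
  n_f = 2: 1/n_i² = 0.250000000 − 0.031735537 = 0.218264463 → n_i = 2.140  (not an integer) ✗
  n_f = 3: 1/n_i² = 0.111111111 − 0.031735537 = 0.079375574 → n_i = 3.549  (not an integer) ✗
  n_f = 4: 1/n_i² = 0.062500000 − 0.031735537 = 0.030764463 → n_i = 5.701  (not an integer) ✗
  n_f = 5: 1/n_i² = 0.040000000 − 0.031735537 = 0.008264463 → n_i = 11.000  → integer, n_i = 11 ✓

Only n_f = 5 gives an integer upper level, n_i = 11.

The transition is from n = 11 to n = 5 (emission).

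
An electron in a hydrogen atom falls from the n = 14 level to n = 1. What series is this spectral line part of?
Lyman series

The spectral series in hydrogen are named based on the final (lower) energy level:
- Lyman series: n_final = 1 (ultraviolet)
- Balmer series: n_final = 2 (visible/near-UV)
- Paschen series: n_final = 3 (infrared)
- Brackett series: n_final = 4 (infrared)
- Pfund series: n_final = 5 (far infrared)

Since this transition ends at n = 1, it belongs to the Lyman series.

For reference, this 14 → 1 line has photon energy
ΔE = 13.6057 eV × (1/1² - 1/14²) = 13.53628316 eV,
corresponding to wavelength λ = hc/ΔE = 1239.84 eV·nm / 13.53628316 eV = 91.593829 nm in the ultraviolet region.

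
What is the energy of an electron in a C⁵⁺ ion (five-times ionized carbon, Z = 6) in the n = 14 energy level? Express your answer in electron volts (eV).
-2.499 eV

The energy levels of a hydrogen-like atom are given by:
E_n = -13.6057 Z² / n² eV  (with Z = 6 for C⁵⁺)

For n = 14:
E_14 = -13.6057 × 6² / 14²
E_14 = -13.6057 × 36 / 196
E_14 = -2.499 eV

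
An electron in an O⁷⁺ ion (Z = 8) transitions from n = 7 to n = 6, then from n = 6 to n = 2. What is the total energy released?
199.920490 eV

The energy levels of O⁷⁺ are E_n = -13.6057 × 8² / n² eV.

First transition (7 → 6):
ΔE₁ = |E_6 - E_7|
ΔE₁ = |-24.187911111111 - (-17.770710204082)| = 6.417200907 eV

Second transition (6 → 2):
ΔE₂ = |E_2 - E_6|
ΔE₂ = |-217.691200000000 - (-24.187911111111)| = 193.503288889 eV

Total energy released:
E_total = ΔE₁ + ΔE₂ = 6.417200907 + 193.503288889 = 199.920490 eV

Note: This equals the direct transition 7 → 2: 199.920490 eV ✓
Energy is conserved regardless of the path taken.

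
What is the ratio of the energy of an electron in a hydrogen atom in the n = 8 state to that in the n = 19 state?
5.640625

Using E_n = -13.6057 Z² / n² eV with Z = 1:

E_8 = -13.6057 / 8² = -13.6057 / 64 = -0.212589063 eV
E_19 = -13.6057 / 19² = -13.6057 / 361 = -0.037688920 eV

The ratio is:
E_8/E_19 = (-0.212589063) / (-0.037688920)
E_8/E_19 = (-13.6057/64) / (-13.6057/361)
E_8/E_19 = 361/64
E_8/E_19 = 5.640625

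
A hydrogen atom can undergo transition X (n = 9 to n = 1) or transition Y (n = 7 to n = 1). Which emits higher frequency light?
9 → 1

Calculate the energy for each transition:

Transition 9 → 1:
ΔE₁ = |E_1 - E_9| = |-13.6057/1² - (-13.6057/9²)|
ΔE₁ = |-13.605700000 - (-0.167971605)| = 13.437728 eV

Transition 7 → 1:
ΔE₂ = |E_1 - E_7| = |-13.6057/1² - (-13.6057/7²)|
ΔE₂ = |-13.605700000 - (-0.277667347)| = 13.328033 eV

Since 13.437728 eV > 13.328033 eV, the transition 9 → 1 emits the more energetic photon.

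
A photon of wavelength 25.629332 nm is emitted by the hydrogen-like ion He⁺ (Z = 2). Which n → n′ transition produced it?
n = 3 → n = 1

First, find the photon energy from the wavelength (hc = 1239.84 eV·nm):
E = hc/λ = 1239.84 eV·nm / 25.629332 nm = 48.375822 eV

The energy levels of He⁺ satisfy E_n = -13.6057 × 2² / n² eV, so an emission n_i → n_f releases
ΔE = 13.6057 × 2² × (1/n_f² − 1/n_i²) eV.

Setting ΔE equal to the photon energy:
1/n_f² − 1/n_i² = 48.375822 / (13.6057 × 2²) = 0.88888888

Since 1/n_i² must be positive, we need 1/n_f² > 0.88888888, i.e. n_f ≤ 1. For each allowed n_f, solve n_i = (1/n_f² − 0.88888888)^(−1/2) and check whether it is a whole number:
  n_f = 1: 1/n_i² = 1.00000000 − 0.88888888 = 0.11111112 → n_i = 3.000  → integer, n_i = 3 ✓

Only n_f = 1 gives an integer upper level, n_i = 3.

The transition is from n = 3 to n = 1 (emission).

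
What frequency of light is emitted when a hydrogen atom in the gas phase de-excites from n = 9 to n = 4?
1.6500e+14 Hz

First, find the transition energy:
E_9 = -13.6057 / 9² = -0.16797160 eV
E_4 = -13.6057 / 4² = -0.85035625 eV
|ΔE| = |E_4 - E_9| = 0.68238465 eV

Convert to Joules: E = 0.68238465 eV × (1.602177 × 10⁻¹⁹ J/eV) = 1.093301e-19 J

Using E = hf:
f = E/h = 1.093301e-19 J / (6.62607 × 10⁻³⁴ J·s)
f = 1.6500e+14 Hz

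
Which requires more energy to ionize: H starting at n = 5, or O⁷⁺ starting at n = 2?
O⁷⁺ at n = 2 (E = -217.691200 eV)

Using E_n = -13.6057 Z² / n² eV:

H (Z = 1) at n = 5:
E = -13.6057 × 1² / 5² = -13.6057 × 1 / 25 = -0.544228000 eV

O⁷⁺ (Z = 8) at n = 2:
E = -13.6057 × 8² / 2² = -13.6057 × 64 / 4 = -217.691200000 eV

Since -217.691200000 eV < -0.544228000 eV,
O⁷⁺ at n = 2 is more tightly bound (requires more energy to ionize).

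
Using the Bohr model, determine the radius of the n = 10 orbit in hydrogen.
5.2918 nm (or 52.9177 Å)

The Bohr radius formula is:
r_n = n² a₀ / Z

where a₀ = 0.0529177 nm is the Bohr radius.

For H (Z = 1) at n = 10:
r_10 = 10² × 0.0529177 nm / 1
r_10 = 100 × 0.0529177 nm / 1
r_10 = 5.29177 nm / 1
r_10 = 5.2918 nm

The electron orbits at approximately 5.2918 nm from the nucleus.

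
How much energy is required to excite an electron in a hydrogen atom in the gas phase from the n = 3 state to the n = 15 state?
1.451275 eV

The energy levels of a hydrogen-like atom are E_n = -13.6057 eV / n².

Energy at n = 3: E_3 = -13.6057 / 3² = -1.511744444 eV
Energy at n = 15: E_15 = -13.6057 / 15² = -0.060469778 eV

The excitation energy is the difference:
ΔE = E_15 - E_3
ΔE = -0.060469778 - (-1.511744444)
ΔE = 1.451275 eV

Since this is positive, energy must be absorbed (photon absorption).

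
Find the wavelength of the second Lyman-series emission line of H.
102.51733 nm

The lines of a series are numbered from the longest wavelength (smallest ΔE) outward; the second line is the transition from n = n_f + 2 to n_f.
The Lyman series has all transitions ending at n_f = 1.

For H, the second line (β-line) is the jump from n = 3 to n = 1:
E_3 = -13.6057 / 3² = -1.51174444 eV
E_1 = -13.6057 / 1² = -13.60570000 eV
ΔE = E_3 - E_1 = 12.09395556 eV

λ = hc/E = 1239.84 eV·nm / 12.09395556 eV
λ = 102.51733 nm

This is the β-line of the Lyman series in H.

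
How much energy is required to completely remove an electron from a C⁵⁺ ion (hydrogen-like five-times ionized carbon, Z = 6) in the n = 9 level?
6.05 eV

The ionization energy is the energy needed to remove the electron completely (n → ∞).

For a hydrogen-like ion with Z = 6, E_n = -13.6057 Z² / n² eV.

At n = 9: E_9 = -13.6057 × 6² / 9² = -6.04698 eV
At n = ∞: E_∞ = 0 eV

Ionization energy = E_∞ - E_9 = 0 - (-6.04698) = 6.04698 eV
Ionization energy ≈ 6.05 eV

This is also called the binding energy of the electron in state n = 9.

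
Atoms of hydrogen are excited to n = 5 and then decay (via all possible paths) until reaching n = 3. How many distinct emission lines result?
3

The electron can occupy levels n = 3, 4, ..., 5 during de-excitation — that is m = 5 - 3 + 1 = 3 distinct levels.

The number of distinct spectral lines equals the number of ways to choose 2 of these m levels (each pair gives one possible emission transition):

Number of lines = m(m-1)/2 = 3×2/2 = 3

These correspond to all possible transitions between the 3 levels:
5 → 4, 5 → 3, 4 → 3

Each transition produces a photon with a unique energy (and thus wavelength). This count does not depend on Z.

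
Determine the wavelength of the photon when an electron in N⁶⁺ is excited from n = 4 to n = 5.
82.654434 nm

First, find the transition energy using E_n = -13.6057 Z² / n² eV:
E_4 = -13.6057 × 7² / 4² = -41.66745625 eV
E_5 = -13.6057 × 7² / 5² = -26.66717200 eV

Photon energy: |ΔE| = |E_5 - E_4| = 15.00028425 eV

Convert to wavelength using E = hc/λ with hc = 1239.84 eV·nm:
λ = hc/E = 1239.84 eV·nm / 15.00028425 eV
λ = 82.654434 nm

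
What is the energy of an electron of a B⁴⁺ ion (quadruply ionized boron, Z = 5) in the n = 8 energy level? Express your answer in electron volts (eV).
-5.3147 eV

The energy levels of a hydrogen-like atom are given by:
E_n = -13.6057 Z² / n² eV  (with Z = 5 for B⁴⁺)

For n = 8:
E_8 = -13.6057 × 5² / 8²
E_8 = -13.6057 × 25 / 64
E_8 = -5.3147 eV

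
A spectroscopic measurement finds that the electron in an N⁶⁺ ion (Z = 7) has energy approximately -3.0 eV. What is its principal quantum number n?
n = 15

The exact energy levels follow E_n = -13.6057 Z² / n² eV with Z = 7.

The measured value (-3.0 eV) is reported to only 2 significant figures, so we must test candidate n values and see which one matches to that precision.

Candidate energies:
  n = 13:  E = -13.6057 × 7² / 13² = -3.94485 eV
  n = 14:  E = -13.6057 × 7² / 14² = -3.40143 eV
  n = 15:  E = -13.6057 × 7² / 15² = -2.96302 eV  ← matches
  n = 16:  E = -13.6057 × 7² / 16² = -2.60422 eV
  n = 17:  E = -13.6057 × 7² / 17² = -2.30685 eV

Checking against the measurement of -3.0 eV (2 sig figs), only n = 15 agrees:
E_15 = -2.96302 eV, which rounds to -3.0 eV ✓

Therefore n = 15.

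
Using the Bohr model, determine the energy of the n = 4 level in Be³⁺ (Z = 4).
-13.6057 eV

For hydrogen-like ions, the energy levels scale with Z²:
E_n = -13.6057 Z² / n² eV

For Be³⁺ (Z = 4) at n = 4:
E_4 = -13.6057 × 4² / 4²
E_4 = -13.6057 × 16 / 16
E_4 = -217.6912 / 16
E_4 = -13.6057 eV

The energy is 16 times more negative than hydrogen at the same n due to the stronger nuclear charge.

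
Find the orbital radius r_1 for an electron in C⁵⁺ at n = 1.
0.00882 nm (or 0.08820 Å)

The Bohr radius formula is:
r_n = n² a₀ / Z

where a₀ = 0.05291772 nm is the Bohr radius.

For C⁵⁺ (Z = 6) at n = 1:
r_1 = 1² × 0.05291772 nm / 6
r_1 = 1 × 0.05291772 nm / 6
r_1 = 0.052918 nm / 6
r_1 = 0.00882 nm

The electron orbits at approximately 0.00882 nm from the nucleus.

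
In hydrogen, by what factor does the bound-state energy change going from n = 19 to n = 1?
361.00000

Using E_n = -13.6057 Z² / n² eV with Z = 1:

E_1 = -13.6057 / 1² = -13.6057 / 1 = -13.60570000000 eV
E_19 = -13.6057 / 19² = -13.6057 / 361 = -0.03768891967 eV

The ratio is:
E_1/E_19 = (-13.60570000000) / (-0.03768891967)
E_1/E_19 = (-13.6057/1) / (-13.6057/361)
E_1/E_19 = 361/1
E_1/E_19 = 361.00000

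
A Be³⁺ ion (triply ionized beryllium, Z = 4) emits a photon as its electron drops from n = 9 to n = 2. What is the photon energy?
51.7353 eV

The energy levels are E_n = -13.6057 Z² eV / n².

Energy at n = 9: E_9 = -13.6057 × 4² / 9² = -2.6875457 eV
Energy at n = 2: E_2 = -13.6057 × 4² / 2² = -54.4228000 eV

For emission (electron falling to lower state), the photon energy is:
E_photon = E_9 - E_2 = |-2.6875457 - (-54.4228000)|
E_photon = 51.7353 eV

This energy is carried away by the emitted photon.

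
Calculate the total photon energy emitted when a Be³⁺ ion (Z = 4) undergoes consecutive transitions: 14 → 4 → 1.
216.58 eV

The energy levels of Be³⁺ are E_n = -13.6057 × 4² / n² eV.

First transition (14 → 4):
ΔE₁ = |E_4 - E_14|
ΔE₁ = |-13.60570000 - (-1.11066939)| = 12.49503 eV

Second transition (4 → 1):
ΔE₂ = |E_1 - E_4|
ΔE₂ = |-217.69120000 - (-13.60570000)| = 204.08550 eV

Total energy released:
E_total = ΔE₁ + ΔE₂ = 12.49503 + 204.08550 = 216.58 eV

Note: This equals the direct transition 14 → 1: 216.58 eV ✓
Energy is conserved regardless of the path taken.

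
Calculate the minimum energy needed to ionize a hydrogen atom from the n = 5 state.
0.544 eV

The ionization energy is the energy needed to remove the electron completely (n → ∞).

For hydrogen, E_n = -13.6057 eV / n².

At n = 5: E_5 = -13.6057 / 5² = -0.544228 eV
At n = ∞: E_∞ = 0 eV

Ionization energy = E_∞ - E_5 = 0 - (-0.544228) = 0.544228 eV
Ionization energy ≈ 0.544 eV

This is also called the binding energy of the electron in state n = 5.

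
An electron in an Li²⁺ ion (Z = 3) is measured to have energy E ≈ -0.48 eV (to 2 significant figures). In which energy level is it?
n = 16

The exact energy levels follow E_n = -13.6057 Z² / n² eV with Z = 3.

The measured value (-0.48 eV) is reported to only 2 significant figures, so we must test candidate n values and see which one matches to that precision.

Candidate energies:
  n = 14:  E = -13.6057 × 3² / 14² = -0.62475 eV
  n = 15:  E = -13.6057 × 3² / 15² = -0.54423 eV
  n = 16:  E = -13.6057 × 3² / 16² = -0.47833 eV  ← matches
  n = 17:  E = -13.6057 × 3² / 17² = -0.42371 eV
  n = 18:  E = -13.6057 × 3² / 18² = -0.37794 eV

Checking against the measurement of -0.48 eV (2 sig figs), only n = 16 agrees:
E_16 = -0.47833 eV, which rounds to -0.48 eV ✓

Therefore n = 16.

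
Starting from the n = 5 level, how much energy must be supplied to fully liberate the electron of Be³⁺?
8.7076 eV

The ionization energy is the energy needed to remove the electron completely (n → ∞).

For a hydrogen-like ion with Z = 4, E_n = -13.6057 Z² / n² eV.

At n = 5: E_5 = -13.6057 × 4² / 5² = -8.7076480 eV
At n = ∞: E_∞ = 0 eV

Ionization energy = E_∞ - E_5 = 0 - (-8.7076480) = 8.7076480 eV
Ionization energy ≈ 8.7076 eV

This is also called the binding energy of the electron in state n = 5.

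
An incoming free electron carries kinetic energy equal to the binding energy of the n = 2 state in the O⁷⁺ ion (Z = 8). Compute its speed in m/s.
8.751e+06 m/s (or 2.92% of c)

The binding energy at n = 2 for O⁷⁺ is:
E_2 = -13.6057 × 8²/2² = -217.6912 eV
|E_2| = 217.6912 eV

Convert to Joules:
KE = 217.6912 eV × (1.602177 × 10⁻¹⁹ J/eV) = 3.48780e-17 J

Using KE = ½mv²:
v = √(2·KE/m_e)
v = √(2 × 3.48780e-17 J / 9.10938 × 10⁻³¹ kg)
v = 8.751e+06 m/s

This is approximately 2.92% the speed of light.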